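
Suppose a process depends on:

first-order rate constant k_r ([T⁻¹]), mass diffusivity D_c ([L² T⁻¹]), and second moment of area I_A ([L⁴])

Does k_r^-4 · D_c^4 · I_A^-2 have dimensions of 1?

Sum the exponent of each base dimension across the product:
  M: −4·[k_r]_M + 4·[D_c]_M − 2·[I_A]_M = −4·(0) + 4·(0) − 2·(0) = 0
  L: −4·[k_r]_L + 4·[D_c]_L − 2·[I_A]_L = −4·(0) + 4·(2) − 2·(4) = 0
  T: −4·[k_r]_T + 4·[D_c]_T − 2·[I_A]_T = −4·(-1) + 4·(-1) − 2·(0) = 0
All base exponents vanish — dimensionless.

yes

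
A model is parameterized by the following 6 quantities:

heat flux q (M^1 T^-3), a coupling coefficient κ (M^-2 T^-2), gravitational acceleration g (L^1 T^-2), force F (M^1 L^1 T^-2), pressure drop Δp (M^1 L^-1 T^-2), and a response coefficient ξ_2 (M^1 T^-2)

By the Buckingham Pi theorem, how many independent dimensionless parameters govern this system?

3

There are 6 variables and 3 base dimensions (M, L, T).
The dimension matrix has rank 3.
Independent dimensionless groups: 6 − 3 = 3.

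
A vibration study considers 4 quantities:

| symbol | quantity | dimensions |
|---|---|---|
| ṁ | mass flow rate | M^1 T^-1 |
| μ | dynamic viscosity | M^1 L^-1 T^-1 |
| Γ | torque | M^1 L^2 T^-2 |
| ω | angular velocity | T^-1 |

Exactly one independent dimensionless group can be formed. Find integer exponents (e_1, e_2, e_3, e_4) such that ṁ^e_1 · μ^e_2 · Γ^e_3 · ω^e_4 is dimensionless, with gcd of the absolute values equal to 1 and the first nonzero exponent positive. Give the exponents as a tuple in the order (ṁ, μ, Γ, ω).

(3, -2, -1, 1)

M: e_1·(1) + e_2·(1) + e_3·(1) + e_4·(0) = 0
L: e_1·(0) + e_2·(-1) + e_3·(2) + e_4·(0) = 0
T: e_1·(-1) + e_2·(-1) + e_3·(-2) + e_4·(-1) = 0
Solving this homogeneous linear system for the smallest-integer solution (first nonzero entry positive) gives (3, -2, -1, 1).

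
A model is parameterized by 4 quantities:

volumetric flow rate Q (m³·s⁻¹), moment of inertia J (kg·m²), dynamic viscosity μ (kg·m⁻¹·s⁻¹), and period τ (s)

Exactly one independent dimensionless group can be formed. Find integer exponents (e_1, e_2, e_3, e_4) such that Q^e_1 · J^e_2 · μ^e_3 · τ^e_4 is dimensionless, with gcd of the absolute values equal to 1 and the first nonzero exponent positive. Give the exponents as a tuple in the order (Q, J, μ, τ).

M: e_1·(0) + e_2·(1) + e_3·(1) + e_4·(0) = 0
L: e_1·(3) + e_2·(2) + e_3·(-1) + e_4·(0) = 0
T: e_1·(-1) + e_2·(0) + e_3·(-1) + e_4·(1) = 0
Solving this homogeneous linear system for the smallest-integer solution (first nonzero entry positive) gives (1, -1, 1, 2).

(1, -1, 1, 2)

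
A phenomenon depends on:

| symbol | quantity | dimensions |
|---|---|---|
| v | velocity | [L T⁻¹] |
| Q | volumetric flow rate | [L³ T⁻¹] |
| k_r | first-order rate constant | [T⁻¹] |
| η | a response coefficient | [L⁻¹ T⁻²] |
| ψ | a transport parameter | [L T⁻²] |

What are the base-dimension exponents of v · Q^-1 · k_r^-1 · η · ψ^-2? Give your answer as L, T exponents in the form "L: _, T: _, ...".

L: -5, T: 3

Collect each base-dimension exponent across the product:
  L: (1) − (3) − (0) + (-1) − 2·(1) = -5
  T: (-1) − (-1) − (-1) + (-2) − 2·(-2) = 3
So the dimensions are [L⁻⁵ T³].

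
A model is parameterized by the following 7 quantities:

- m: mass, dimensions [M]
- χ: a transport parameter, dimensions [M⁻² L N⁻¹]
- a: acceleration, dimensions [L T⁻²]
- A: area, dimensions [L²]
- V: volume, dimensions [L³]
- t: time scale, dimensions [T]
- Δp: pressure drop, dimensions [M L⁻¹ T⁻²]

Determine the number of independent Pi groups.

There are 7 variables and 4 base dimensions (M, L, T, N).
The dimension matrix has rank 4.
Independent dimensionless groups: 7 − 4 = 3.

3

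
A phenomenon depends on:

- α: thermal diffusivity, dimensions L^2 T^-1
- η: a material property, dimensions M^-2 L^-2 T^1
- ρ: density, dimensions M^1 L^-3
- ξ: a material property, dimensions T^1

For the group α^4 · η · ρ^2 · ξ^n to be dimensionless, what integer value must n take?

3

Balance the T exponent: (1)·n from ξ, plus 4·(-1) + (1) + 2·(0) = -3 from the rest, must sum to zero.
n − 3 = 0, so n = 3.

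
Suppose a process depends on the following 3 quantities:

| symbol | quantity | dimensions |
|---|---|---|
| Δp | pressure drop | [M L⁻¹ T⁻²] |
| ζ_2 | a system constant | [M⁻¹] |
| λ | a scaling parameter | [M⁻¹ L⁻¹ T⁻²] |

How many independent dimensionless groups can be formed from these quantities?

There are 3 variables and 3 base dimensions (M, L, T).
The dimension matrix has rank 2 (less than 3: the dimension vectors are linearly dependent).
Independent dimensionless groups: 3 − 2 = 1.

1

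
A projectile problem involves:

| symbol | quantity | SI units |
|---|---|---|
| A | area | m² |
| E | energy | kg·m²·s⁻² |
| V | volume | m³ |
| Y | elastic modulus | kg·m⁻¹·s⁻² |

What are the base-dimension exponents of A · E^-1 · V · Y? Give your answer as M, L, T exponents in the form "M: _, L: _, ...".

Collect each base-dimension exponent across the product:
  M: (0) − (1) + (0) + (1) = 0
  L: (2) − (2) + (3) + (-1) = 2
  T: (0) − (-2) + (0) + (-2) = 0
So the dimensions are [L²].

M: 0, L: 2, T: 0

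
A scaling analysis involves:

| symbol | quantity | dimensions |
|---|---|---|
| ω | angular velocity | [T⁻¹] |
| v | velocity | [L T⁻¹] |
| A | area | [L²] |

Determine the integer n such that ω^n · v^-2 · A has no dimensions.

2

Balance the T exponent: (-1)·n from ω, plus −2·(-1) + (0) = 2 from the rest, must sum to zero.
−n + 2 = 0, so n = 2.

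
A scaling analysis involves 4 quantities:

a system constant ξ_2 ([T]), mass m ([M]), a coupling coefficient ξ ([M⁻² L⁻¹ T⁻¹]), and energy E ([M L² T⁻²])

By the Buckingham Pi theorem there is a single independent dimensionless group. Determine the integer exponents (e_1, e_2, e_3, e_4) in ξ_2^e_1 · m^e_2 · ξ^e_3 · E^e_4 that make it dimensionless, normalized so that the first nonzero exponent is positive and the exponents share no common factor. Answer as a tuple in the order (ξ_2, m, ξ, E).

(4, 3, 2, 1)

M: e_1·(0) + e_2·(1) + e_3·(-2) + e_4·(1) = 0
L: e_1·(0) + e_2·(0) + e_3·(-1) + e_4·(2) = 0
T: e_1·(1) + e_2·(0) + e_3·(-1) + e_4·(-2) = 0
Solving this homogeneous linear system for the smallest-integer solution (first nonzero entry positive) gives (4, 3, 2, 1).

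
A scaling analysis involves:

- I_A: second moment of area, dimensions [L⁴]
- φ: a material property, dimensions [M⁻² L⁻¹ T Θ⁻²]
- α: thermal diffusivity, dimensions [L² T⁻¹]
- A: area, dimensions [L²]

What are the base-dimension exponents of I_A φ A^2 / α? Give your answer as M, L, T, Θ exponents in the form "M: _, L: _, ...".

M: -2, L: 5, T: 2, Θ: -2

Collect each base-dimension exponent across the product:
  M: (0) + (-2) − (0) + 2·(0) = -2
  L: (4) + (-1) − (2) + 2·(2) = 5
  T: (0) + (1) − (-1) + 2·(0) = 2
  Θ: (0) + (-2) − (0) + 2·(0) = -2
So the dimensions are [M⁻² L⁵ T² Θ⁻²].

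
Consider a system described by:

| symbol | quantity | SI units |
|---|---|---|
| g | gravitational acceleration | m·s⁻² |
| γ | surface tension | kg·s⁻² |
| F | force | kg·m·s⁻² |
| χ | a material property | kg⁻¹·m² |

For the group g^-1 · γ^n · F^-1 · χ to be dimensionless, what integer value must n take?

2

Balance the M exponent: (1)·n from γ, plus −(0) − (1) + (-1) = -2 from the rest, must sum to zero.
n − 2 = 0, so n = 2.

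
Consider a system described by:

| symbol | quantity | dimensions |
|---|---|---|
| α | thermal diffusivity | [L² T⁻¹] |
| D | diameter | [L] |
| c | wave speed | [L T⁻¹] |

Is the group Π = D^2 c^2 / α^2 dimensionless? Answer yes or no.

yes

Sum the exponent of each base dimension across the product:
  M: −2·[α]_M + 2·[D]_M + 2·[c]_M = −2·(0) + 2·(0) + 2·(0) = 0
  L: −2·[α]_L + 2·[D]_L + 2·[c]_L = −2·(2) + 2·(1) + 2·(1) = 0
  T: −2·[α]_T + 2·[D]_T + 2·[c]_T = −2·(-1) + 2·(0) + 2·(-1) = 0
All base exponents vanish — dimensionless.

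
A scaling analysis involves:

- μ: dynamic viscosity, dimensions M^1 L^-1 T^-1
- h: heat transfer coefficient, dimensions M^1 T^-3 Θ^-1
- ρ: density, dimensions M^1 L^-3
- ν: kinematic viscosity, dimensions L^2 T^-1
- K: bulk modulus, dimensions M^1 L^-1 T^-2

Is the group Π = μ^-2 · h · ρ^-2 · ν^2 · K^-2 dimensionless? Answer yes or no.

no

Sum the exponent of each base dimension across the product:
  M: −2·[μ]_M + [h]_M − 2·[ρ]_M + 2·[ν]_M − 2·[K]_M = −2·(1) + (1) − 2·(1) + 2·(0) − 2·(1) = -5
  L: −2·[μ]_L + [h]_L − 2·[ρ]_L + 2·[ν]_L − 2·[K]_L = −2·(-1) + (0) − 2·(-3) + 2·(2) − 2·(-1) = 14
  T: −2·[μ]_T + [h]_T − 2·[ρ]_T + 2·[ν]_T − 2·[K]_T = −2·(-1) + (-3) − 2·(0) + 2·(-1) − 2·(-2) = 1
  Θ: −2·[μ]_Θ + [h]_Θ − 2·[ρ]_Θ + 2·[ν]_Θ − 2·[K]_Θ = −2·(0) + (-1) − 2·(0) + 2·(0) − 2·(0) = -1
Net dimensions [M⁻⁵ L¹⁴ T Θ⁻¹] ≠ [1] — not dimensionless.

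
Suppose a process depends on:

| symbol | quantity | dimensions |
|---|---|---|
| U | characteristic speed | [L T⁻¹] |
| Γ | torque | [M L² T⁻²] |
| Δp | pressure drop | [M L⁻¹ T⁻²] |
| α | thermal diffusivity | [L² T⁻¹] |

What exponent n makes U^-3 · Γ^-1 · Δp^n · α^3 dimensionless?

1

Balance the M exponent: (1)·n from Δp, plus −3·(0) − (1) + 3·(0) = -1 from the rest, must sum to zero.
n − 1 = 0, so n = 1.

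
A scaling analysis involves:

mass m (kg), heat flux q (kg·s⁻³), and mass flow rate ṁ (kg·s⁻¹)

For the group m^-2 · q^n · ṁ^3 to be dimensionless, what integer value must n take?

Balance the M exponent: (1)·n from q, plus −2·(1) + 3·(1) = 1 from the rest, must sum to zero.
n + 1 = 0, so n = -1.

-1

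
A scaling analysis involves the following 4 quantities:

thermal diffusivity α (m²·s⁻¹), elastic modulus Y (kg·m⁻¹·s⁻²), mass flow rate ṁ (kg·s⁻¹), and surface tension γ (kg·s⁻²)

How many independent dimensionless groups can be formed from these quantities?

1

There are 4 variables and 3 base dimensions (M, L, T).
The dimension matrix has rank 3.
Independent dimensionless groups: 4 − 3 = 1.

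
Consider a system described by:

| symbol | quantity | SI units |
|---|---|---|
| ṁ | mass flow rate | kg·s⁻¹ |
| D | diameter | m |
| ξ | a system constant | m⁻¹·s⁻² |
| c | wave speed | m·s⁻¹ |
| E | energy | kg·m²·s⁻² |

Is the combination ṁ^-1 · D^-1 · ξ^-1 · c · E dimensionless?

Sum the exponent of each base dimension across the product:
  M: −[ṁ]_M − [D]_M − [ξ]_M + [c]_M + [E]_M = −(1) − (0) − (0) + (0) + (1) = 0
  L: −[ṁ]_L − [D]_L − [ξ]_L + [c]_L + [E]_L = −(0) − (1) − (-1) + (1) + (2) = 3
  T: −[ṁ]_T − [D]_T − [ξ]_T + [c]_T + [E]_T = −(-1) − (0) − (-2) + (-1) + (-2) = 0
Net dimensions [L³] ≠ [1] — not dimensionless.

no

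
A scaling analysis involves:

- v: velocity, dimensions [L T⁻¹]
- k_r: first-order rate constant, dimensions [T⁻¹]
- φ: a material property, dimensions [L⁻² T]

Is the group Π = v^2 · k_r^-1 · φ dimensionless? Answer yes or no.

Sum the exponent of each base dimension across the product:
  L: 2·[v]_L − [k_r]_L + [φ]_L = 2·(1) − (0) + (-2) = 0
  T: 2·[v]_T − [k_r]_T + [φ]_T = 2·(-1) − (-1) + (1) = 0
All base exponents vanish — dimensionless.

yes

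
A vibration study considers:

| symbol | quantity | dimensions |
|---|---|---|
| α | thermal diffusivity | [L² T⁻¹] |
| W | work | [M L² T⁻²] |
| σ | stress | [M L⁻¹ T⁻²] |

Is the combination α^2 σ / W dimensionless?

no

Sum the exponent of each base dimension across the product:
  M: 2·[α]_M − [W]_M + [σ]_M = 2·(0) − (1) + (1) = 0
  L: 2·[α]_L − [W]_L + [σ]_L = 2·(2) − (2) + (-1) = 1
  T: 2·[α]_T − [W]_T + [σ]_T = 2·(-1) − (-2) + (-2) = -2
Net dimensions [L T⁻²] ≠ [1] — not dimensionless.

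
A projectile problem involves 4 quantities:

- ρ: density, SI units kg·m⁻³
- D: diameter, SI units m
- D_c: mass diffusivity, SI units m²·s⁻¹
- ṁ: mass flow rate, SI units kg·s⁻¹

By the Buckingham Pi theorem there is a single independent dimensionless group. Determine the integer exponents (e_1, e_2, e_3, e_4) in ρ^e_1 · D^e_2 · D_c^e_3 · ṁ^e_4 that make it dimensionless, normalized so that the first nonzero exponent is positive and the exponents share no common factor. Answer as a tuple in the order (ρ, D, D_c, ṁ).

M: e_1·(1) + e_2·(0) + e_3·(0) + e_4·(1) = 0
L: e_1·(-3) + e_2·(1) + e_3·(2) + e_4·(0) = 0
T: e_1·(0) + e_2·(0) + e_3·(-1) + e_4·(-1) = 0
Solving this homogeneous linear system for the smallest-integer solution (first nonzero entry positive) gives (1, 1, 1, -1).

(1, 1, 1, -1)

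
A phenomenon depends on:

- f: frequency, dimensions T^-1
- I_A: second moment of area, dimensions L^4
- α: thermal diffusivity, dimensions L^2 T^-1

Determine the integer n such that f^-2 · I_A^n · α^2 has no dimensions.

-1

Balance the L exponent: (4)·n from I_A, plus −2·(0) + 2·(2) = 4 from the rest, must sum to zero.
4n + 4 = 0, so n = -1.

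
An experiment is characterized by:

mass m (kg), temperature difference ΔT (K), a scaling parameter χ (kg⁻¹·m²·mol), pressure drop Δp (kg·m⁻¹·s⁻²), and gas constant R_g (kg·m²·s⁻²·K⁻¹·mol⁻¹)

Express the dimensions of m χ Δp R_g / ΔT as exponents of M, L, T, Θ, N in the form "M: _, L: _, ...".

Collect each base-dimension exponent across the product:
  M: (1) − (0) + (-1) + (1) + (1) = 2
  L: (0) − (0) + (2) + (-1) + (2) = 3
  T: (0) − (0) + (0) + (-2) + (-2) = -4
  Θ: (0) − (1) + (0) + (0) + (-1) = -2
  N: (0) − (0) + (1) + (0) + (-1) = 0
So the dimensions are [M² L³ T⁻⁴ Θ⁻²].

M: 2, L: 3, T: -4, Θ: -2, N: 0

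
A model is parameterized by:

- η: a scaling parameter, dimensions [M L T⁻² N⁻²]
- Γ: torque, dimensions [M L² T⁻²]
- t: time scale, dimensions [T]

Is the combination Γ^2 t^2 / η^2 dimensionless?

no

Sum the exponent of each base dimension across the product:
  M: −2·[η]_M + 2·[Γ]_M + 2·[t]_M = −2·(1) + 2·(1) + 2·(0) = 0
  L: −2·[η]_L + 2·[Γ]_L + 2·[t]_L = −2·(1) + 2·(2) + 2·(0) = 2
  T: −2·[η]_T + 2·[Γ]_T + 2·[t]_T = −2·(-2) + 2·(-2) + 2·(1) = 2
  N: −2·[η]_N + 2·[Γ]_N + 2·[t]_N = −2·(-2) + 2·(0) + 2·(0) = 4
Net dimensions [L² T² N⁴] ≠ [1] — not dimensionless.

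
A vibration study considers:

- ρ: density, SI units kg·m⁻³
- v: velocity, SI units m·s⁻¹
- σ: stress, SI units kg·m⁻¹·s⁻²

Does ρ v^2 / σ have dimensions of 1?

Sum the exponent of each base dimension across the product:
  M: [ρ]_M + 2·[v]_M − [σ]_M = (1) + 2·(0) − (1) = 0
  L: [ρ]_L + 2·[v]_L − [σ]_L = (-3) + 2·(1) − (-1) = 0
  T: [ρ]_T + 2·[v]_T − [σ]_T = (0) + 2·(-1) − (-2) = 0
All base exponents vanish — dimensionless.

yes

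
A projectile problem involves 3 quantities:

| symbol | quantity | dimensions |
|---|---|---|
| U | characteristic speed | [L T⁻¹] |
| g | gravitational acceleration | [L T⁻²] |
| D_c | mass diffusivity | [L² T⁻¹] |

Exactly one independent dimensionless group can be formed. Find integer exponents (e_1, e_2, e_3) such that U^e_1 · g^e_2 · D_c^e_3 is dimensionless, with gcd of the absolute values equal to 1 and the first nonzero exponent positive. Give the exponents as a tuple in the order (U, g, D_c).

L: e_1·(1) + e_2·(1) + e_3·(2) = 0
T: e_1·(-1) + e_2·(-2) + e_3·(-1) = 0
Solving this homogeneous linear system for the smallest-integer solution (first nonzero entry positive) gives (3, -1, -1).

(3, -1, -1)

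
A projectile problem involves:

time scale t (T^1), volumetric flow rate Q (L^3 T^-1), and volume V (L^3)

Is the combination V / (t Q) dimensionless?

Sum the exponent of each base dimension across the product:
  L: −[t]_L − [Q]_L + [V]_L = −(0) − (3) + (3) = 0
  T: −[t]_T − [Q]_T + [V]_T = −(1) − (-1) + (0) = 0
All base exponents vanish — dimensionless.

yes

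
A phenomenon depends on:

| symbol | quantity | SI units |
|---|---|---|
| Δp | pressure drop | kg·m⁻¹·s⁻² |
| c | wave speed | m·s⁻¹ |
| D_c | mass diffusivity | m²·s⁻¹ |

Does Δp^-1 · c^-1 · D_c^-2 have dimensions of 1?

Sum the exponent of each base dimension across the product:
  M: −[Δp]_M − [c]_M − 2·[D_c]_M = −(1) − (0) − 2·(0) = -1
  L: −[Δp]_L − [c]_L − 2·[D_c]_L = −(-1) − (1) − 2·(2) = -4
  T: −[Δp]_T − [c]_T − 2·[D_c]_T = −(-2) − (-1) − 2·(-1) = 5
Net dimensions [M⁻¹ L⁻⁴ T⁵] ≠ [1] — not dimensionless.

no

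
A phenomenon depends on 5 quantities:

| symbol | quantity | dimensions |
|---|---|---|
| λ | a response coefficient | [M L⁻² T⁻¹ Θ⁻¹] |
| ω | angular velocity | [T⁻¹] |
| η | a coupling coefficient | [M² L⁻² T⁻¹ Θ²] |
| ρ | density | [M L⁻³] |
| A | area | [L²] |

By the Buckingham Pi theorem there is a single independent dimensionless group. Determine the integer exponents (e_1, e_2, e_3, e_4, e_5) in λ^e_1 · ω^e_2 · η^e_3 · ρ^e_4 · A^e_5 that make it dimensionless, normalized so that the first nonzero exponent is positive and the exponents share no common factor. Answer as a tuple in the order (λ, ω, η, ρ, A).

M: e_1·(1) + e_2·(0) + e_3·(2) + e_4·(1) + e_5·(0) = 0
L: e_1·(-2) + e_2·(0) + e_3·(-2) + e_4·(-3) + e_5·(2) = 0
T: e_1·(-1) + e_2·(-1) + e_3·(-1) + e_4·(0) + e_5·(0) = 0
Θ: e_1·(-1) + e_2·(0) + e_3·(2) + e_4·(0) + e_5·(0) = 0
Solving this homogeneous linear system for the smallest-integer solution (first nonzero entry positive) gives (2, -3, 1, -4, -3).

(2, -3, 1, -4, -3)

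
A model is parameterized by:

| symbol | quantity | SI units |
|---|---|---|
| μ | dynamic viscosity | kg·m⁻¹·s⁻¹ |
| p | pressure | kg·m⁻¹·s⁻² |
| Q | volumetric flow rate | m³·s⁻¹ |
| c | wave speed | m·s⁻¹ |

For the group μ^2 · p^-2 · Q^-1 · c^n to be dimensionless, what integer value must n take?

3

Balance the L exponent: (1)·n from c, plus 2·(-1) − 2·(-1) − (3) = -3 from the rest, must sum to zero.
n − 3 = 0, so n = 3.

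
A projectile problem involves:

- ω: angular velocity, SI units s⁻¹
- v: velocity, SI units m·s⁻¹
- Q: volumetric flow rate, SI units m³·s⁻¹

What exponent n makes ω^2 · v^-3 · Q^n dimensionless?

Balance the L exponent: (3)·n from Q, plus 2·(0) − 3·(1) = -3 from the rest, must sum to zero.
3n − 3 = 0, so n = 1.

1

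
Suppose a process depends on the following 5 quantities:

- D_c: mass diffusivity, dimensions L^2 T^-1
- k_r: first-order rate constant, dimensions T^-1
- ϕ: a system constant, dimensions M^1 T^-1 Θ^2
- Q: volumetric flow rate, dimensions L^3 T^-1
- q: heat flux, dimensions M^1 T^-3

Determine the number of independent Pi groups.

1

There are 5 variables and 4 base dimensions (M, L, T, Θ).
The dimension matrix has rank 4.
Independent dimensionless groups: 5 − 4 = 1.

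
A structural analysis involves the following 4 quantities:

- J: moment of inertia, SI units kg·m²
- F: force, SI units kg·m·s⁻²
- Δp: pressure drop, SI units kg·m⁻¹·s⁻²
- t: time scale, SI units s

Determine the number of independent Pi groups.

There are 4 variables and 3 base dimensions (M, L, T).
The dimension matrix has rank 3.
Independent dimensionless groups: 4 − 3 = 1.

1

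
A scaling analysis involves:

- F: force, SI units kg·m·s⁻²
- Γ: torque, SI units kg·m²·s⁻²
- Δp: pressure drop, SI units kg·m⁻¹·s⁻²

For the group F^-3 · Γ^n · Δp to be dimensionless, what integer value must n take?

2

Balance the M exponent: (1)·n from Γ, plus −3·(1) + (1) = -2 from the rest, must sum to zero.
n − 2 = 0, so n = 2.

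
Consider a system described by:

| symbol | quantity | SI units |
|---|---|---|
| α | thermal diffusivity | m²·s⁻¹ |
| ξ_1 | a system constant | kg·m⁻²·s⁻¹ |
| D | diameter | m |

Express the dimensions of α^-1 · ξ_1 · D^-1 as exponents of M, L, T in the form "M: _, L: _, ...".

Collect each base-dimension exponent across the product:
  M: −(0) + (1) − (0) = 1
  L: −(2) + (-2) − (1) = -5
  T: −(-1) + (-1) − (0) = 0
So the dimensions are [M L⁻⁵].

M: 1, L: -5, T: 0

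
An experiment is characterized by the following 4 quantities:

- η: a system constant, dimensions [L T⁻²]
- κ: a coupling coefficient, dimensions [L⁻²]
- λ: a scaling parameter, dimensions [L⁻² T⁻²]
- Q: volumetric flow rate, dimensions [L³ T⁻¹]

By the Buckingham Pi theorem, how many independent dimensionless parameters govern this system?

There are 4 variables and 2 base dimensions (L, T).
The dimension matrix has rank 2.
Independent dimensionless groups: 4 − 2 = 2.

2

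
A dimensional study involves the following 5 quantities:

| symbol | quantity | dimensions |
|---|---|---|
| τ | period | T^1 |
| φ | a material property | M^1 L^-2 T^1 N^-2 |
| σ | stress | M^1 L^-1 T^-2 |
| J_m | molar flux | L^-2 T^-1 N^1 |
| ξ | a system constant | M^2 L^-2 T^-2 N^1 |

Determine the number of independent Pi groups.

There are 5 variables and 4 base dimensions (M, L, T, N).
The dimension matrix has rank 4.
Independent dimensionless groups: 5 − 4 = 1.

1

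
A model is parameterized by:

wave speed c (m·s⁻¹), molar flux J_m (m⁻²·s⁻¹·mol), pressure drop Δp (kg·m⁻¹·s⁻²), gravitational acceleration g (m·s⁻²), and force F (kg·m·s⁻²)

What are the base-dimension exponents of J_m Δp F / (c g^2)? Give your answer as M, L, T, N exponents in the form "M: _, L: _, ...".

M: 2, L: -5, T: 0, N: 1

Collect each base-dimension exponent across the product:
  M: −(0) + (0) + (1) − 2·(0) + (1) = 2
  L: −(1) + (-2) + (-1) − 2·(1) + (1) = -5
  T: −(-1) + (-1) + (-2) − 2·(-2) + (-2) = 0
  N: −(0) + (1) + (0) − 2·(0) + (0) = 1
So the dimensions are [M² L⁻⁵ N].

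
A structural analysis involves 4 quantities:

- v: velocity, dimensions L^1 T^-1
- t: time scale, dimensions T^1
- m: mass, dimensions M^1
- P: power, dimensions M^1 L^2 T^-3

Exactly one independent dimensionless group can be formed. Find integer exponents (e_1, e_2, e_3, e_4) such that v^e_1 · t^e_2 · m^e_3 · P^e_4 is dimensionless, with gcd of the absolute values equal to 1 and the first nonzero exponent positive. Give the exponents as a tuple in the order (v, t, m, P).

(2, -1, 1, -1)

M: e_1·(0) + e_2·(0) + e_3·(1) + e_4·(1) = 0
L: e_1·(1) + e_2·(0) + e_3·(0) + e_4·(2) = 0
T: e_1·(-1) + e_2·(1) + e_3·(0) + e_4·(-3) = 0
Solving this homogeneous linear system for the smallest-integer solution (first nonzero entry positive) gives (2, -1, 1, -1).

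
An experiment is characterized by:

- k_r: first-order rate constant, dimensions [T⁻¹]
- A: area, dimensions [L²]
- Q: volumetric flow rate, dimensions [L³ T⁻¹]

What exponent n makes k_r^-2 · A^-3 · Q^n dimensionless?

2

Balance the L exponent: (3)·n from Q, plus −2·(0) − 3·(2) = -6 from the rest, must sum to zero.
3n − 6 = 0, so n = 2.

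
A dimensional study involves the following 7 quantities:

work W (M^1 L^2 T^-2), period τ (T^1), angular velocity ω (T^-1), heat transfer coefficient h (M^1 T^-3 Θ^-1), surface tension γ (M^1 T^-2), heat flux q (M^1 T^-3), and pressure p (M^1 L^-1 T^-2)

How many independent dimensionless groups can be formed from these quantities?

3

There are 7 variables and 4 base dimensions (M, L, T, Θ).
The dimension matrix has rank 4.
Independent dimensionless groups: 7 − 4 = 3.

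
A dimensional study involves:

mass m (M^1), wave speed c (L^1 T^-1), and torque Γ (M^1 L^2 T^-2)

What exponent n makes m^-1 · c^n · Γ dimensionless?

-2

Balance the L exponent: (1)·n from c, plus −(0) + (2) = 2 from the rest, must sum to zero.
n + 2 = 0, so n = -2.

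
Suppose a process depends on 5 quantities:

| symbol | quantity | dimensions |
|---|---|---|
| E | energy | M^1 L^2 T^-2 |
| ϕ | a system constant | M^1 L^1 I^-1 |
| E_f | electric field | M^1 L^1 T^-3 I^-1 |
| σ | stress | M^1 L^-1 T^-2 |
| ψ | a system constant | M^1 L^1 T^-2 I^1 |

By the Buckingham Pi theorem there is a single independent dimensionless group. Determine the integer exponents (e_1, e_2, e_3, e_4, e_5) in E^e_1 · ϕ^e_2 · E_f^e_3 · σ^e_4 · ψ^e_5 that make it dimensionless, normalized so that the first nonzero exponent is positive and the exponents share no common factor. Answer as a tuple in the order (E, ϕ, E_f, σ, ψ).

M: e_1·(1) + e_2·(1) + e_3·(1) + e_4·(1) + e_5·(1) = 0
L: e_1·(2) + e_2·(1) + e_3·(1) + e_4·(-1) + e_5·(1) = 0
T: e_1·(-2) + e_2·(0) + e_3·(-3) + e_4·(-2) + e_5·(-2) = 0
I: e_1·(0) + e_2·(-1) + e_3·(-1) + e_4·(0) + e_5·(1) = 0
Solving this homogeneous linear system for the smallest-integer solution (first nonzero entry positive) gives (4, -1, -2, 2, -3).

(4, -1, -2, 2, -3)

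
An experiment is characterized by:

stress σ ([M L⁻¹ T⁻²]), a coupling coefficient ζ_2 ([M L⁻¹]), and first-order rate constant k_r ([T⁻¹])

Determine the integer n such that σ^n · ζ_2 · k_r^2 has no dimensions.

-1

Balance the M exponent: (1)·n from σ, plus (1) + 2·(0) = 1 from the rest, must sum to zero.
n + 1 = 0, so n = -1.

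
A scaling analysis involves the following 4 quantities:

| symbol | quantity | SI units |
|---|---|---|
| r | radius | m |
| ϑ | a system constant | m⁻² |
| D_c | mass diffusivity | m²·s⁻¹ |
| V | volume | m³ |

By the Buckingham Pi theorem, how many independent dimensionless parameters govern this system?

2

There are 4 variables and 2 base dimensions (L, T).
The dimension matrix has rank 2.
Independent dimensionless groups: 4 − 2 = 2.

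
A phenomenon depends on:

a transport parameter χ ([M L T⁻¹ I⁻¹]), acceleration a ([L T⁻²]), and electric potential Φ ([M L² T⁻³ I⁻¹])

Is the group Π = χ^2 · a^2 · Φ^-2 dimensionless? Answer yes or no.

Sum the exponent of each base dimension across the product:
  M: 2·[χ]_M + 2·[a]_M − 2·[Φ]_M = 2·(1) + 2·(0) − 2·(1) = 0
  L: 2·[χ]_L + 2·[a]_L − 2·[Φ]_L = 2·(1) + 2·(1) − 2·(2) = 0
  T: 2·[χ]_T + 2·[a]_T − 2·[Φ]_T = 2·(-1) + 2·(-2) − 2·(-3) = 0
  I: 2·[χ]_I + 2·[a]_I − 2·[Φ]_I = 2·(-1) + 2·(0) − 2·(-1) = 0
All base exponents vanish — dimensionless.

yes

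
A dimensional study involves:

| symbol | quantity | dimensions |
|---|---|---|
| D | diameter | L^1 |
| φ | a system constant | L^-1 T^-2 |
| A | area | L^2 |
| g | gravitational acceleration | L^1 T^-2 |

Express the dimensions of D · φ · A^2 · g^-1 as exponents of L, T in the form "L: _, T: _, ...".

L: 3, T: 0

Collect each base-dimension exponent across the product:
  L: (1) + (-1) + 2·(2) − (1) = 3
  T: (0) + (-2) + 2·(0) − (-2) = 0
So the dimensions are [L³].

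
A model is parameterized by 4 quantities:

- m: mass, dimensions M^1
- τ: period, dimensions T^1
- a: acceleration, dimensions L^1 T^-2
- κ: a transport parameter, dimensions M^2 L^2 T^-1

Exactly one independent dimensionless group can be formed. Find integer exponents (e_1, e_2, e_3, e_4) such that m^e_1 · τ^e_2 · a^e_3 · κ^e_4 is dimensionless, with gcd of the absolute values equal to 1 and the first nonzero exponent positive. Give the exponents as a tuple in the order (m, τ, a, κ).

(2, 3, 2, -1)

M: e_1·(1) + e_2·(0) + e_3·(0) + e_4·(2) = 0
L: e_1·(0) + e_2·(0) + e_3·(1) + e_4·(2) = 0
T: e_1·(0) + e_2·(1) + e_3·(-2) + e_4·(-1) = 0
Solving this homogeneous linear system for the smallest-integer solution (first nonzero entry positive) gives (2, 3, 2, -1).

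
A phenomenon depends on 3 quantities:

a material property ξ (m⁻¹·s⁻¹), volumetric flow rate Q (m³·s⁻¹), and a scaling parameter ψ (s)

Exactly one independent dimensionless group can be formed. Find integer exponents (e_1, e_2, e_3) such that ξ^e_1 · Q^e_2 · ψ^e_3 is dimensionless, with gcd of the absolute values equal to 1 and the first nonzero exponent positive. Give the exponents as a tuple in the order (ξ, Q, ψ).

L: e_1·(-1) + e_2·(3) + e_3·(0) = 0
T: e_1·(-1) + e_2·(-1) + e_3·(1) = 0
Solving this homogeneous linear system for the smallest-integer solution (first nonzero entry positive) gives (3, 1, 4).

(3, 1, 4)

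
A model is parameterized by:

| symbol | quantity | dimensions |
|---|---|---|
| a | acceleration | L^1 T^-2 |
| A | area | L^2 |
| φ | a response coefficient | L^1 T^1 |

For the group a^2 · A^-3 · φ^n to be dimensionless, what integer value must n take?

Balance the L exponent: (1)·n from φ, plus 2·(1) − 3·(2) = -4 from the rest, must sum to zero.
n − 4 = 0, so n = 4.

4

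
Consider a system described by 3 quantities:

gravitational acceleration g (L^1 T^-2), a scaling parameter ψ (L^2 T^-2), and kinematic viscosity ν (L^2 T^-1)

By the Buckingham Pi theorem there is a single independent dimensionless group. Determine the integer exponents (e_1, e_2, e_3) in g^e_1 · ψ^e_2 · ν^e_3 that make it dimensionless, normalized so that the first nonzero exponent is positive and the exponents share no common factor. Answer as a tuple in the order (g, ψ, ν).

L: e_1·(1) + e_2·(2) + e_3·(2) = 0
T: e_1·(-2) + e_2·(-2) + e_3·(-1) = 0
Solving this homogeneous linear system for the smallest-integer solution (first nonzero entry positive) gives (2, -3, 2).

(2, -3, 2)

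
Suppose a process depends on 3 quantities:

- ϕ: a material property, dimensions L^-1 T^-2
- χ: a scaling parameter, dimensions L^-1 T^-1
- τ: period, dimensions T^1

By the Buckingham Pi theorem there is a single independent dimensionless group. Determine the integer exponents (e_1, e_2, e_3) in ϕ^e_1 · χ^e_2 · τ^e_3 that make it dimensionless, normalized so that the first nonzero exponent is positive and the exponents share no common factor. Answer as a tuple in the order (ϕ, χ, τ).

(1, -1, 1)

L: e_1·(-1) + e_2·(-1) + e_3·(0) = 0
T: e_1·(-2) + e_2·(-1) + e_3·(1) = 0
Solving this homogeneous linear system for the smallest-integer solution (first nonzero entry positive) gives (1, -1, 1).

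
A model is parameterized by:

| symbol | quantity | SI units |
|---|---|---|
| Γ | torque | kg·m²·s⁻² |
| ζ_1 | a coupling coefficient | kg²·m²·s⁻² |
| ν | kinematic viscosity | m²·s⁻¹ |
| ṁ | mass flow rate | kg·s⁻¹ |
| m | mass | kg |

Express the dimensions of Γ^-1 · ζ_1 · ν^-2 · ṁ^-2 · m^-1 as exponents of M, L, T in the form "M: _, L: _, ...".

M: -2, L: -4, T: 4

Collect each base-dimension exponent across the product:
  M: −(1) + (2) − 2·(0) − 2·(1) − (1) = -2
  L: −(2) + (2) − 2·(2) − 2·(0) − (0) = -4
  T: −(-2) + (-2) − 2·(-1) − 2·(-1) − (0) = 4
So the dimensions are [M⁻² L⁻⁴ T⁴].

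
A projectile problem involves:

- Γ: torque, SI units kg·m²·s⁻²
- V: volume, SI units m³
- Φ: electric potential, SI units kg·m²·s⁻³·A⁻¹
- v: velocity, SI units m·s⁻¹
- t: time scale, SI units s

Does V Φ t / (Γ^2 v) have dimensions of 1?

Sum the exponent of each base dimension across the product:
  M: −2·[Γ]_M + [V]_M + [Φ]_M − [v]_M + [t]_M = −2·(1) + (0) + (1) − (0) + (0) = -1
  L: −2·[Γ]_L + [V]_L + [Φ]_L − [v]_L + [t]_L = −2·(2) + (3) + (2) − (1) + (0) = 0
  T: −2·[Γ]_T + [V]_T + [Φ]_T − [v]_T + [t]_T = −2·(-2) + (0) + (-3) − (-1) + (1) = 3
  I: −2·[Γ]_I + [V]_I + [Φ]_I − [v]_I + [t]_I = −2·(0) + (0) + (-1) − (0) + (0) = -1
Net dimensions [M⁻¹ T³ I⁻¹] ≠ [1] — not dimensionless.

no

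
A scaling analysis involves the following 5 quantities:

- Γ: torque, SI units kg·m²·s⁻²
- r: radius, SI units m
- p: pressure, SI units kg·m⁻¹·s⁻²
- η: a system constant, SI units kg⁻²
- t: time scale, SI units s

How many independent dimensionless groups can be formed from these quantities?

2

There are 5 variables and 3 base dimensions (M, L, T).
The dimension matrix has rank 3.
Independent dimensionless groups: 5 − 3 = 2.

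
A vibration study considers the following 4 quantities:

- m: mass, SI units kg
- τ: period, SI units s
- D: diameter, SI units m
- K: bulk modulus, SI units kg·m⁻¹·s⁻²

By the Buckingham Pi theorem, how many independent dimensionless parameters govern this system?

1

There are 4 variables and 3 base dimensions (M, L, T).
The dimension matrix has rank 3.
Independent dimensionless groups: 4 − 3 = 1.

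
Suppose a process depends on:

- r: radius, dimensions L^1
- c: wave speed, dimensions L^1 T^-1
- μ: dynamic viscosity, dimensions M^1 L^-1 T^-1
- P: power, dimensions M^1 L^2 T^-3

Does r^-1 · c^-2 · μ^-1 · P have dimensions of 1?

Sum the exponent of each base dimension across the product:
  M: −[r]_M − 2·[c]_M − [μ]_M + [P]_M = −(0) − 2·(0) − (1) + (1) = 0
  L: −[r]_L − 2·[c]_L − [μ]_L + [P]_L = −(1) − 2·(1) − (-1) + (2) = 0
  T: −[r]_T − 2·[c]_T − [μ]_T + [P]_T = −(0) − 2·(-1) − (-1) + (-3) = 0
  Θ: −[r]_Θ − 2·[c]_Θ − [μ]_Θ + [P]_Θ = −(0) − 2·(0) − (0) + (0) = 0
All base exponents vanish — dimensionless.

yes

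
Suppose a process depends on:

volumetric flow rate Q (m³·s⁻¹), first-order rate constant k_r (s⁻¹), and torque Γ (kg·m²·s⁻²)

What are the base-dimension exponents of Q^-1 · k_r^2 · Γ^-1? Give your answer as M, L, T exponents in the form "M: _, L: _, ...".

Collect each base-dimension exponent across the product:
  M: −(0) + 2·(0) − (1) = -1
  L: −(3) + 2·(0) − (2) = -5
  T: −(-1) + 2·(-1) − (-2) = 1
So the dimensions are [M⁻¹ L⁻⁵ T].

M: -1, L: -5, T: 1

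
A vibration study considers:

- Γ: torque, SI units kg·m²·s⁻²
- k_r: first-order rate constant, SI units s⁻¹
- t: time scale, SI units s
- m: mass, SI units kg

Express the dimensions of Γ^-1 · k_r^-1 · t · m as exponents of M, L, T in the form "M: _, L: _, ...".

M: 0, L: -2, T: 4

Collect each base-dimension exponent across the product:
  M: −(1) − (0) + (0) + (1) = 0
  L: −(2) − (0) + (0) + (0) = -2
  T: −(-2) − (-1) + (1) + (0) = 4
So the dimensions are [L⁻² T⁴].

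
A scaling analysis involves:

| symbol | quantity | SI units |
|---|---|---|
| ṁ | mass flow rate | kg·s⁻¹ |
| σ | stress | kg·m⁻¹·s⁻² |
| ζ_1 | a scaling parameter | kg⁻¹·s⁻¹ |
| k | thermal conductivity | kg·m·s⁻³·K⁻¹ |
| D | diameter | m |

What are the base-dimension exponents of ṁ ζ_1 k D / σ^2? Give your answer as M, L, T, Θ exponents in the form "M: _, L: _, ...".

Collect each base-dimension exponent across the product:
  M: (1) − 2·(1) + (-1) + (1) + (0) = -1
  L: (0) − 2·(-1) + (0) + (1) + (1) = 4
  T: (-1) − 2·(-2) + (-1) + (-3) + (0) = -1
  Θ: (0) − 2·(0) + (0) + (-1) + (0) = -1
So the dimensions are [M⁻¹ L⁴ T⁻¹ Θ⁻¹].

M: -1, L: 4, T: -1, Θ: -1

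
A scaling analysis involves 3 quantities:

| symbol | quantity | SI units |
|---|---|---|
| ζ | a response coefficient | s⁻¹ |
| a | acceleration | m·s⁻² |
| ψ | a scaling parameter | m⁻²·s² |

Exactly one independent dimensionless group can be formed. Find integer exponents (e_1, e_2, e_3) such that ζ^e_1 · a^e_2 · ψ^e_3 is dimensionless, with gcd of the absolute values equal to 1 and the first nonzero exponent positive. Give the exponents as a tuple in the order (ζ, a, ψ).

(2, -2, -1)

L: e_1·(0) + e_2·(1) + e_3·(-2) = 0
T: e_1·(-1) + e_2·(-2) + e_3·(2) = 0
Solving this homogeneous linear system for the smallest-integer solution (first nonzero entry positive) gives (2, -2, -1).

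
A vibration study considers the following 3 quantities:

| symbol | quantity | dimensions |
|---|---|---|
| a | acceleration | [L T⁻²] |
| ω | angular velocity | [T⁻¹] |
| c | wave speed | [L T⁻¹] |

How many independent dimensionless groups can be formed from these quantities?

There are 3 variables and 2 base dimensions (L, T).
The dimension matrix has rank 2.
Independent dimensionless groups: 3 − 2 = 1.

1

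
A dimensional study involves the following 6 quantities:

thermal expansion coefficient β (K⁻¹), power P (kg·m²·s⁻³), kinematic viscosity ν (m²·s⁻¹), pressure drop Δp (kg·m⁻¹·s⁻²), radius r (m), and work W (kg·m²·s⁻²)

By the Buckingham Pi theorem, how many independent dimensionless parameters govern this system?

2

There are 6 variables and 4 base dimensions (M, L, T, Θ).
The dimension matrix has rank 4.
Independent dimensionless groups: 6 − 4 = 2.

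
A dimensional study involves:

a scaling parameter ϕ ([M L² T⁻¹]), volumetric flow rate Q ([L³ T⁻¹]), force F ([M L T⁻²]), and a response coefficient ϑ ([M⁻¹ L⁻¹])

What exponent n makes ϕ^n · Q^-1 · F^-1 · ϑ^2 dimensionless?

3

Balance the M exponent: (1)·n from ϕ, plus −(0) − (1) + 2·(-1) = -3 from the rest, must sum to zero.
n − 3 = 0, so n = 3.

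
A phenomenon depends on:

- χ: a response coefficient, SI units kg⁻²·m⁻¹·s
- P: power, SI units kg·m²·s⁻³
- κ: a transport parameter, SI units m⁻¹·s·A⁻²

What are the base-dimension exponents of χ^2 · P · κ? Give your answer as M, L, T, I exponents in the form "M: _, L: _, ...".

Collect each base-dimension exponent across the product:
  M: 2·(-2) + (1) + (0) = -3
  L: 2·(-1) + (2) + (-1) = -1
  T: 2·(1) + (-3) + (1) = 0
  I: 2·(0) + (0) + (-2) = -2
So the dimensions are [M⁻³ L⁻¹ I⁻²].

M: -3, L: -1, T: 0, I: -2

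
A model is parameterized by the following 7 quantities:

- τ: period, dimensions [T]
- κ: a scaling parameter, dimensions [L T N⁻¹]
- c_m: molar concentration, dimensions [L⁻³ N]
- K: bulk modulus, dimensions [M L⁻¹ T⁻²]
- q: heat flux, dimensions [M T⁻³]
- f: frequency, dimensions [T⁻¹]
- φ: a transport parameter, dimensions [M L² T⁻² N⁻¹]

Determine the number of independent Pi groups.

3

There are 7 variables and 4 base dimensions (M, L, T, N).
The dimension matrix has rank 4.
Independent dimensionless groups: 7 − 4 = 3.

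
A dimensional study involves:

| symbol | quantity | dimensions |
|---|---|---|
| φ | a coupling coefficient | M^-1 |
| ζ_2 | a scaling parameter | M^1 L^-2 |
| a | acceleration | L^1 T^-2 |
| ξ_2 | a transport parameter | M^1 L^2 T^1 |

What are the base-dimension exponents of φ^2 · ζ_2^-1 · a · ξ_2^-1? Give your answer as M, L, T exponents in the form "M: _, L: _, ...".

M: -4, L: 1, T: -3

Collect each base-dimension exponent across the product:
  M: 2·(-1) − (1) + (0) − (1) = -4
  L: 2·(0) − (-2) + (1) − (2) = 1
  T: 2·(0) − (0) + (-2) − (1) = -3
So the dimensions are [M⁻⁴ L T⁻³].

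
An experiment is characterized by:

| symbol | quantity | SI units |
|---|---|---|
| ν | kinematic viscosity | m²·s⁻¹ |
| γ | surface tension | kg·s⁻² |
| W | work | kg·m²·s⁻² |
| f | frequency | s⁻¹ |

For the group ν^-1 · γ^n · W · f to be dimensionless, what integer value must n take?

-1

Balance the M exponent: (1)·n from γ, plus −(0) + (1) + (0) = 1 from the rest, must sum to zero.
n + 1 = 0, so n = -1.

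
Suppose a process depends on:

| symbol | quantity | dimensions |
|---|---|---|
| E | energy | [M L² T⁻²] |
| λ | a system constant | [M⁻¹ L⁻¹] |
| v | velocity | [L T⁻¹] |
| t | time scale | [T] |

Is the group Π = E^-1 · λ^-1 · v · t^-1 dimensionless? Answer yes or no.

Sum the exponent of each base dimension across the product:
  M: −[E]_M − [λ]_M + [v]_M − [t]_M = −(1) − (-1) + (0) − (0) = 0
  L: −[E]_L − [λ]_L + [v]_L − [t]_L = −(2) − (-1) + (1) − (0) = 0
  T: −[E]_T − [λ]_T + [v]_T − [t]_T = −(-2) − (0) + (-1) − (1) = 0
All base exponents vanish — dimensionless.

yes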